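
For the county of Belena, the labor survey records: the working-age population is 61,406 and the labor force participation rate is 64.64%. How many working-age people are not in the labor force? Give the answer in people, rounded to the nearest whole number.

About 21,713 are not in the labor force.

Share not in the labor force = 1 − 0.6464 = 0.3536.
Not in labor force = 0.3536 × 61,406 ≈ 21,713.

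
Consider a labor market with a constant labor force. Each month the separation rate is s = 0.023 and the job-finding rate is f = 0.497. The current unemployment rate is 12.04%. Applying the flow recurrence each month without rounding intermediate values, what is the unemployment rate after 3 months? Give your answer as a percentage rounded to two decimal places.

Unemployment rate after three months ≈ 5.27%.

With a fixed labor force, u_{t+1} = u_t + s·(1−u_t) − f·u_t = u_t·(1−s−f) + s.
Here 1−s−f = 0.480 and s = 0.023.
u_1 = 0.120400 × 0.480 + 0.023 = 0.080792.
u_2 = 0.080792 × 0.480 + 0.023 = 0.061780.
u_3 = 0.061780 × 0.480 + 0.023 = 0.052654.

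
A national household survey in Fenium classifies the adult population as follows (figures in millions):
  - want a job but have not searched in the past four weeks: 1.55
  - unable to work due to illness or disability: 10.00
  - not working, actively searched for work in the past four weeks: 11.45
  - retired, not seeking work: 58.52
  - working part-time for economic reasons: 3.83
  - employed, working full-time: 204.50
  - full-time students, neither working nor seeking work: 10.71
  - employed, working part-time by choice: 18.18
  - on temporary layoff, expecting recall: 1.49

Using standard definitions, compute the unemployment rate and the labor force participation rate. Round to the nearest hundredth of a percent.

Unemployment rate ≈ 5.40%; labor force participation rate ≈ 74.77%.

Employed = 3.83 + 204.50 + 18.18 = 226.51 million (anyone who worked, including part-time for economic reasons, counts as employed).
Unemployed = 11.45 + 1.49 = 12.94 million (jobless and actively searching, or on temporary layoff).
Labor force = 226.51 + 12.94 = 239.45 million.
Not in labor force = 1.55 + 10.00 + 58.52 + 10.71 = 80.78 million (those not working and not actively searching are outside the labor force — including those who want a job but have given up searching).
Civilian working-age population = 239.45 + 80.78 = 320.23 million.
Unemployment rate = 12.94 / 239.45 = 5.40%.
Labor force participation rate = 239.45 / 320.23 = 74.77%.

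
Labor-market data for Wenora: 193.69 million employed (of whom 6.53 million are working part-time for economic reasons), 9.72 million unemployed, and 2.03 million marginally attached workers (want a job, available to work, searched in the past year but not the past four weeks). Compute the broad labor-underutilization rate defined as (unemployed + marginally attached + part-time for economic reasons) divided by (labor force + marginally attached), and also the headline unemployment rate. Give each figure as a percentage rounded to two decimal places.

Broad underutilization rate ≈ 8.90%; headline unemployment rate ≈ 4.78%.

Labor force = 193.69 + 9.72 = 203.41 million.
Numerator = 9.72 + 2.03 + 6.53 = 18.28 million.
Denominator = 203.41 + 2.03 = 205.44 million.
Broad rate = 18.28 / 205.44 = 8.90%.
Headline unemployment rate = 9.72 / 203.41 = 4.78%.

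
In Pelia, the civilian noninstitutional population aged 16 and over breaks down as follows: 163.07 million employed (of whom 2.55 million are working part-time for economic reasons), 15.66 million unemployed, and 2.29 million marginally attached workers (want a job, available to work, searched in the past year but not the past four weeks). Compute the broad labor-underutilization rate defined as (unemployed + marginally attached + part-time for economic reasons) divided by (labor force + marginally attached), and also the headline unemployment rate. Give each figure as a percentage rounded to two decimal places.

Labor force = 163.07 + 15.66 = 178.73 million.
Numerator = 15.66 + 2.29 + 2.55 = 20.50 million.
Denominator = 178.73 + 2.29 = 181.02 million.
Broad rate = 20.50 / 181.02 = 11.32%.
Headline unemployment rate = 15.66 / 178.73 = 8.76%.

Broad underutilization rate ≈ 11.32%; headline unemployment rate ≈ 8.76%.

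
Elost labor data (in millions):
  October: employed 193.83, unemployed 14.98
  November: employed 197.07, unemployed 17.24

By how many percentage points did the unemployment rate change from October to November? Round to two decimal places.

October: labor force = 193.83 + 14.98 = 208.81; u = 14.98/208.81 = 7.17%.
November: labor force = 197.07 + 17.24 = 214.31; u = 17.24/214.31 = 8.04%.
Change = 8.04% − 7.17% = +0.87 pp.

The unemployment rate changed by +0.87 percentage points.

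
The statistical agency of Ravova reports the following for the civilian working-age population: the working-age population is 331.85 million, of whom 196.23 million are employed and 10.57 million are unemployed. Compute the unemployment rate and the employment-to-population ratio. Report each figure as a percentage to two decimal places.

Unemployment rate ≈ 5.11%; employment-population ratio ≈ 59.13%.

Labor force = employed + unemployed = 196.23 + 10.57 = 206.80 million.
Unemployment rate = 10.57 / 206.80 = 5.11%.
Employment-population ratio = 196.23 / 331.85 = 59.13%.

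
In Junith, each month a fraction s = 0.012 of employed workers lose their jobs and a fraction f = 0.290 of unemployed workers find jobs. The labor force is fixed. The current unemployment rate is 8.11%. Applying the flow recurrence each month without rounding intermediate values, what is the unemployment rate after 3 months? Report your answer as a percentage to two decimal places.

Unemployment rate after three months ≈ 5.38%.

With a fixed labor force, u_{t+1} = u_t + s·(1−u_t) − f·u_t = u_t·(1−s−f) + s.
Here 1−s−f = 0.698 and s = 0.012.
u_1 = 0.081100 × 0.698 + 0.012 = 0.068608.
u_2 = 0.068608 × 0.698 + 0.012 = 0.059888.
u_3 = 0.059888 × 0.698 + 0.012 = 0.053802.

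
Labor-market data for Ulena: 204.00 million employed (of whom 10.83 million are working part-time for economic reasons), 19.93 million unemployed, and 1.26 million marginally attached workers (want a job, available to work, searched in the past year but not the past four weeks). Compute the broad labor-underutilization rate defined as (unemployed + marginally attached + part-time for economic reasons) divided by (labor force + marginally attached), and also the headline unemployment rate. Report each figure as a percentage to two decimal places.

Broad underutilization rate ≈ 14.22%; headline unemployment rate ≈ 8.90%.

Labor force = 204.00 + 19.93 = 223.93 million.
Numerator = 19.93 + 1.26 + 10.83 = 32.02 million.
Denominator = 223.93 + 1.26 = 225.19 million.
Broad rate = 32.02 / 225.19 = 14.22%.
Headline unemployment rate = 19.93 / 223.93 = 8.90%.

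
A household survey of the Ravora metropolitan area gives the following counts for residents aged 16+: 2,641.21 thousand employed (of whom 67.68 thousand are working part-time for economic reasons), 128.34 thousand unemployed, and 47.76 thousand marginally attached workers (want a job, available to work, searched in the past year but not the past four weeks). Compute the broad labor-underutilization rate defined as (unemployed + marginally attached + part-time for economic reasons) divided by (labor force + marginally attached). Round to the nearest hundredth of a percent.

Broad underutilization rate ≈ 8.65%.

Labor force = 2,641.21 + 128.34 = 2,769.55 thousand.
Numerator = 128.34 + 47.76 + 67.68 = 243.78 thousand.
Denominator = 2,769.55 + 47.76 = 2,817.31 thousand.
Broad rate = 243.78 / 2,817.31 = 8.65%.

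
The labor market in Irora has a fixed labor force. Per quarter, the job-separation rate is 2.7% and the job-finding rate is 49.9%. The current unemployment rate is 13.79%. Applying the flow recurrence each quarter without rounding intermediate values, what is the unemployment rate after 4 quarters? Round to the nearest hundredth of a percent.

Unemployment rate after four quarters ≈ 5.57%.

With a fixed labor force, u_{t+1} = u_t + s·(1−u_t) − f·u_t = u_t·(1−s−f) + s.
Here 1−s−f = 0.474 and s = 0.027.
u_1 = 0.137900 × 0.474 + 0.027 = 0.092365.
u_2 = 0.092365 × 0.474 + 0.027 = 0.070781.
u_3 = 0.070781 × 0.474 + 0.027 = 0.060550.
u_4 = 0.060550 × 0.474 + 0.027 = 0.055701.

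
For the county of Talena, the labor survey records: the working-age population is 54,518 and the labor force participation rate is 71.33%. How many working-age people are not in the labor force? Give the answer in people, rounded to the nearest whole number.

Share not in the labor force = 1 − 0.7133 = 0.2867.
Not in labor force = 0.2867 × 54,518 ≈ 15,630.

About 15,630 are not in the labor force.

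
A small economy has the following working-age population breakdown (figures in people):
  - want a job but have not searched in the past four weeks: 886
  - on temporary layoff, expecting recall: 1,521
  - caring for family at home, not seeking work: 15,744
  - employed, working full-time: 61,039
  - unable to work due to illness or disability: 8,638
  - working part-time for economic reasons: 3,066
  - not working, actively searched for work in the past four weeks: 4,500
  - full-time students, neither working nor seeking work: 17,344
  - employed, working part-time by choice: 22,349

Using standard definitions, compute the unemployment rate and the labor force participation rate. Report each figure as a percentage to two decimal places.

Unemployment rate ≈ 6.51%; labor force participation rate ≈ 68.46%.

Employed = 61,039 + 3,066 + 22,349 = 86,454 (anyone who worked, including part-time for economic reasons, counts as employed).
Unemployed = 1,521 + 4,500 = 6,021 (jobless and actively searching, or on temporary layoff).
Labor force = 86,454 + 6,021 = 92,475.
Not in labor force = 886 + 15,744 + 8,638 + 17,344 = 42,612 (those not working and not actively searching are outside the labor force — including those who want a job but have given up searching).
Civilian working-age population = 92,475 + 42,612 = 135,087.
Unemployment rate = 6,021 / 92,475 = 6.51%.
Labor force participation rate = 92,475 / 135,087 = 68.46%.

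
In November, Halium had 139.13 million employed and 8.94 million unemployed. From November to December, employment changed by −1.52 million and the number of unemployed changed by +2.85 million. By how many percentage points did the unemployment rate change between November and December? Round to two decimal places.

The unemployment rate changed by +1.85 percentage points.

November: labor force = 139.13 + 8.94 = 148.07; u = 8.94/148.07 = 6.04%.
December: labor force = 137.61 + 11.79 = 149.40; u = 11.79/149.40 = 7.89%.
Change = 7.89% − 6.04% = +1.85 pp.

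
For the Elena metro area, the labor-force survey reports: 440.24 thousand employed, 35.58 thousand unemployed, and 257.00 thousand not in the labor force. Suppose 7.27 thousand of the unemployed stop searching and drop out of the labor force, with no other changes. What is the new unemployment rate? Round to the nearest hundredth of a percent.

New unemployment rate ≈ 6.04%.

Initially, labor force = 440.24 + 35.58 = 475.82 thousand, so u = 35.58/475.82 = 7.48%.
After the change, unemployed and labor force both fall by 7.27 → E = 440.24, U = 28.31, labor force = 468.55 thousand.
New unemployment rate = 28.31 / 468.55 = 6.04%.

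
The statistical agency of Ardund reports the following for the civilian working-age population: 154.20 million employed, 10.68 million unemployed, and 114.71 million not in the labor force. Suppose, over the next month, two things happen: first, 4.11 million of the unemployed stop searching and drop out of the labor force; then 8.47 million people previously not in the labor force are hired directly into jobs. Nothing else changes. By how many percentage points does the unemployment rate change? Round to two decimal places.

The unemployment rate changes by −2.60 percentage points.

Initially, labor force = 154.20 + 10.68 = 164.88 million, so u = 10.68/164.88 = 6.48%.
After the first change, unemployed and labor force both fall by 4.11 → E = 154.20, U = 6.57, labor force = 160.77 million.
After the second change, employed and labor force both rise by 8.47; unemployed unchanged → E = 162.67, U = 6.57, labor force = 169.24 million.
New unemployment rate = 6.57 / 169.24 = 3.88%.
Change = 3.88% − 6.48% = −2.60 percentage points.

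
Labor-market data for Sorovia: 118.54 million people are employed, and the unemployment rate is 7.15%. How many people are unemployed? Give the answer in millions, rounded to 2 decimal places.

Let U be the number unemployed. The labor force is E + U, and U/(E+U) = 0.0715.
So U = 0.0715 × 118.54 / (1 − 0.0715) = 8.4756 / 0.9285 ≈ 9.13 million.

About 9.13 million are unemployed.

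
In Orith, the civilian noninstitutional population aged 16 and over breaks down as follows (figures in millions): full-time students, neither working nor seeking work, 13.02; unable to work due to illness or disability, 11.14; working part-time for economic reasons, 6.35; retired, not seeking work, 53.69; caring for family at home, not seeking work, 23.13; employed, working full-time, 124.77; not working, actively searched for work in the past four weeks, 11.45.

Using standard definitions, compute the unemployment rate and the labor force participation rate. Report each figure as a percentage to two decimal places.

Unemployment rate ≈ 8.03%; labor force participation rate ≈ 58.54%.

Employed = 6.35 + 124.77 = 131.12 million (anyone who worked, including part-time for economic reasons, counts as employed).
Unemployed = 11.45 million.
Labor force = 131.12 + 11.45 = 142.57 million.
Not in labor force = 13.02 + 11.14 + 53.69 + 23.13 = 100.98 million (those not working and not actively searching are outside the labor force).
Civilian working-age population = 142.57 + 100.98 = 243.55 million.
Unemployment rate = 11.45 / 142.57 = 8.03%.
Labor force participation rate = 142.57 / 243.55 = 58.54%.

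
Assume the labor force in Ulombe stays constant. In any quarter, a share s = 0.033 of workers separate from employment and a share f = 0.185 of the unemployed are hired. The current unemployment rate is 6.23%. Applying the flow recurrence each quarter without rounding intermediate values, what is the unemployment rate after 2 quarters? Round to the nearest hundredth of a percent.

Unemployment rate after two quarters ≈ 9.69%.

With a fixed labor force, u_{t+1} = u_t + s·(1−u_t) − f·u_t = u_t·(1−s−f) + s.
Here 1−s−f = 0.782 and s = 0.033.
u_1 = 0.062300 × 0.782 + 0.033 = 0.081719.
u_2 = 0.081719 × 0.782 + 0.033 = 0.096904.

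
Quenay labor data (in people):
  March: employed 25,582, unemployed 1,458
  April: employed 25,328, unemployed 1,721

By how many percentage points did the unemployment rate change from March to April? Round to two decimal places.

The unemployment rate changed by +0.97 percentage points.

March: labor force = 25,582 + 1,458 = 27,040; u = 1,458/27,040 = 5.39%.
April: labor force = 25,328 + 1,721 = 27,049; u = 1,721/27,049 = 6.36%.
Change = 6.36% − 5.39% = +0.97 pp.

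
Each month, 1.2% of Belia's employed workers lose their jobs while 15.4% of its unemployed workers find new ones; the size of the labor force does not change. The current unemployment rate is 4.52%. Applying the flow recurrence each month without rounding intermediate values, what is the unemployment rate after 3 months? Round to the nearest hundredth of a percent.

Unemployment rate after three months ≈ 5.66%.

With a fixed labor force, u_{t+1} = u_t + s·(1−u_t) − f·u_t = u_t·(1−s−f) + s.
Here 1−s−f = 0.834 and s = 0.012.
u_1 = 0.045200 × 0.834 + 0.012 = 0.049697.
u_2 = 0.049697 × 0.834 + 0.012 = 0.053447.
u_3 = 0.053447 × 0.834 + 0.012 = 0.056575.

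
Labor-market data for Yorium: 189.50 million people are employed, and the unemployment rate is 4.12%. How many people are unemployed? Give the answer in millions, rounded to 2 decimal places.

Let U be the number unemployed. The labor force is E + U, and U/(E+U) = 0.0412.
So U = 0.0412 × 189.50 / (1 − 0.0412) = 7.8074 / 0.9588 ≈ 8.14 million.

About 8.14 million are unemployed.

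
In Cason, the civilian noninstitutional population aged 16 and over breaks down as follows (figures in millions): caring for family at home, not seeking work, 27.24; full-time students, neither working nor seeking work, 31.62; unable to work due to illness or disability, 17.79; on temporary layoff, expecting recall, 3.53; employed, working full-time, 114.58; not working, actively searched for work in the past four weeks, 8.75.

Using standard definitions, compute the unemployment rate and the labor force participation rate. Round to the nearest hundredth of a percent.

Employed = 114.58 million.
Unemployed = 3.53 + 8.75 = 12.28 million (jobless and actively searching, or on temporary layoff).
Labor force = 114.58 + 12.28 = 126.86 million.
Not in labor force = 27.24 + 31.62 + 17.79 = 76.65 million (those not working and not actively searching are outside the labor force).
Civilian working-age population = 126.86 + 76.65 = 203.51 million.
Unemployment rate = 12.28 / 126.86 = 9.68%.
Labor force participation rate = 126.86 / 203.51 = 62.34%.

Unemployment rate ≈ 9.68%; labor force participation rate ≈ 62.34%.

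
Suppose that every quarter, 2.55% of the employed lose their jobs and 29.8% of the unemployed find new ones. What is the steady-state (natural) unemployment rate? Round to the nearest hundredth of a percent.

At steady state the flows balance: s·E = f·U, so U/(E+U) = s/(s+f).
u* = 2.55 / (2.55 + 29.8) = 2.55 / 32.35 = 7.88%.

Steady-state unemployment rate ≈ 7.88%.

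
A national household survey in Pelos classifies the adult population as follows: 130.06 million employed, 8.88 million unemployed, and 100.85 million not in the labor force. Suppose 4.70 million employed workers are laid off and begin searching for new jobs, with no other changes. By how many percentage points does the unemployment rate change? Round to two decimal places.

The unemployment rate changes by +3.38 percentage points.

Initially, labor force = 130.06 + 8.88 = 138.94 million, so u = 8.88/138.94 = 6.39%.
After the change, employed falls and unemployed rises by 4.70; labor force unchanged → E = 125.36, U = 13.58, labor force = 138.94 million.
New unemployment rate = 13.58 / 138.94 = 9.77%.
Change = 9.77% − 6.39% = +3.38 percentage points.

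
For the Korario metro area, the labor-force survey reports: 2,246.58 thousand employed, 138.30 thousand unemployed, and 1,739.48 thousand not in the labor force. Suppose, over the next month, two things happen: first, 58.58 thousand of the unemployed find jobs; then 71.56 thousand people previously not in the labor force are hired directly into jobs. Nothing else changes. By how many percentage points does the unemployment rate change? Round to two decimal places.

Initially, labor force = 2,246.58 + 138.30 = 2,384.88 thousand, so u = 138.30/2,384.88 = 5.80%.
After the first change, unemployed falls and employed rises by 58.58; labor force unchanged → E = 2,305.16, U = 79.72, labor force = 2,384.88 thousand.
After the second change, employed and labor force both rise by 71.56; unemployed unchanged → E = 2,376.72, U = 79.72, labor force = 2,456.44 thousand.
New unemployment rate = 79.72 / 2,456.44 = 3.25%.
Change = 3.25% − 5.80% = −2.55 percentage points.

The unemployment rate changes by −2.55 percentage points.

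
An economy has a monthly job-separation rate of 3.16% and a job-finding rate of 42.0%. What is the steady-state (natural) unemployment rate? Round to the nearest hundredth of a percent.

Steady-state unemployment rate ≈ 7.00%.

At steady state the flows balance: s·E = f·U, so U/(E+U) = s/(s+f).
u* = 3.16 / (3.16 + 42.0) = 3.16 / 45.16 = 7.00%.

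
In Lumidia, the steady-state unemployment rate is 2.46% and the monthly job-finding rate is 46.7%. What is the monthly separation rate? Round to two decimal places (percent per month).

From u* = s/(s+f): s = u·f/(1−u).
s = 0.0246 × 46.7 / (1 − 0.0246) = 1.1488 / 0.9754 ≈ 1.18% per month.

Separation rate ≈ 1.18% per month.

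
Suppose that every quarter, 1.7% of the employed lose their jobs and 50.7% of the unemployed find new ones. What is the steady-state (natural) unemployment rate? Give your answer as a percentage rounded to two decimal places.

Steady-state unemployment rate ≈ 3.24%.

At steady state the flows balance: s·E = f·U, so U/(E+U) = s/(s+f).
u* = 1.7 / (1.7 + 50.7) = 1.7 / 52.40 = 3.24%.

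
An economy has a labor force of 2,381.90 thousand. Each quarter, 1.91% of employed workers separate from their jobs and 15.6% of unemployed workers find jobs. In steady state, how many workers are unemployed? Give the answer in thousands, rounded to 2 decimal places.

Steady-state unemployment rate u* = s/(s+f) = 1.91/(1.91+15.6) = 0.109081.
Unemployed = u* × labor force = 0.109081 × 2,381.90 ≈ 259.82 thousand.

About 259.82 thousand are unemployed in steady state.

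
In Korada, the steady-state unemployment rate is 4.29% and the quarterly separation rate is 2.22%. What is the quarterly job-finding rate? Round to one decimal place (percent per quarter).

Job-finding rate ≈ 49.5% per quarter.

From u* = s/(s+f): f = s·(1−u)/u.
f = 2.22 × (1 − 0.0429) / 0.0429 = 2.1248 / 0.0429 ≈ 49.5% per quarter.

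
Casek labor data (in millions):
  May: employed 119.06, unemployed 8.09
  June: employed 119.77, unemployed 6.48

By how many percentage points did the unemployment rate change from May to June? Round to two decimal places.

The unemployment rate changed by −1.23 percentage points.

May: labor force = 119.06 + 8.09 = 127.15; u = 8.09/127.15 = 6.36%.
June: labor force = 119.77 + 6.48 = 126.25; u = 6.48/126.25 = 5.13%.
Change = 5.13% − 6.36% = −1.23 pp.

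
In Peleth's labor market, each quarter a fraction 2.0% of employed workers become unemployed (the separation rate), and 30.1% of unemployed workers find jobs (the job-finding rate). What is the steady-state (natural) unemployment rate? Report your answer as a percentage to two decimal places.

At steady state the flows balance: s·E = f·U, so U/(E+U) = s/(s+f).
u* = 2.0 / (2.0 + 30.1) = 2.0 / 32.10 = 6.23%.

Steady-state unemployment rate ≈ 6.23%.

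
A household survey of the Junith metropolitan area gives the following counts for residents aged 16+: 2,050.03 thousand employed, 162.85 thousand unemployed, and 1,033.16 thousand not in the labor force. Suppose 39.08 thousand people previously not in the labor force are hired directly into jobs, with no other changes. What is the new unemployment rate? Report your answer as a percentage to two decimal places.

New unemployment rate ≈ 7.23%.

Initially, labor force = 2,050.03 + 162.85 = 2,212.88 thousand, so u = 162.85/2,212.88 = 7.36%.
After the change, employed and labor force both rise by 39.08; unemployed unchanged → E = 2,089.11, U = 162.85, labor force = 2,251.96 thousand.
New unemployment rate = 162.85 / 2,251.96 = 7.23%.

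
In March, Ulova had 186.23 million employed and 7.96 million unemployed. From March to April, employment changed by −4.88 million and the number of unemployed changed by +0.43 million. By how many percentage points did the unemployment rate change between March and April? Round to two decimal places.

The unemployment rate changed by +0.32 percentage points.

March: labor force = 186.23 + 7.96 = 194.19; u = 7.96/194.19 = 4.10%.
April: labor force = 181.35 + 8.39 = 189.74; u = 8.39/189.74 = 4.42%.
Change = 4.42% − 4.10% = +0.32 pp.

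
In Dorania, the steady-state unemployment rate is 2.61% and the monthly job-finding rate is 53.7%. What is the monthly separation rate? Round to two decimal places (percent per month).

From u* = s/(s+f): s = u·f/(1−u).
s = 0.0261 × 53.7 / (1 − 0.0261) = 1.4016 / 0.9739 ≈ 1.44% per month.

Separation rate ≈ 1.44% per month.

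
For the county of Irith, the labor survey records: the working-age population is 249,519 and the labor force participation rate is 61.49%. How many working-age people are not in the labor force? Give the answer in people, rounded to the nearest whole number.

About 96,090 are not in the labor force.

Share not in the labor force = 1 − 0.6149 = 0.3851.
Not in labor force = 0.3851 × 249,519 ≈ 96,090.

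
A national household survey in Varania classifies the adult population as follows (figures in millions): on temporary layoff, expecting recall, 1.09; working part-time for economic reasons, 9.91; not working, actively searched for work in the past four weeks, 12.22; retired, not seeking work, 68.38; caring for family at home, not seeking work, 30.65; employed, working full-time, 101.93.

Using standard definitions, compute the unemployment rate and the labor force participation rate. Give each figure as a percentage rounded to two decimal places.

Employed = 9.91 + 101.93 = 111.84 million (anyone who worked, including part-time for economic reasons, counts as employed).
Unemployed = 1.09 + 12.22 = 13.31 million (jobless and actively searching, or on temporary layoff).
Labor force = 111.84 + 13.31 = 125.15 million.
Not in labor force = 68.38 + 30.65 = 99.03 million (those not working and not actively searching are outside the labor force).
Civilian working-age population = 125.15 + 99.03 = 224.18 million.
Unemployment rate = 13.31 / 125.15 = 10.64%.
Labor force participation rate = 125.15 / 224.18 = 55.83%.

Unemployment rate ≈ 10.64%; labor force participation rate ≈ 55.83%.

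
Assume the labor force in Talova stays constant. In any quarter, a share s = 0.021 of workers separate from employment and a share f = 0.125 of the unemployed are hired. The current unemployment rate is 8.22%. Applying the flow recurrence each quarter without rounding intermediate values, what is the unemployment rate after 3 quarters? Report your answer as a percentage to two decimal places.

Unemployment rate after three quarters ≈ 10.54%.

With a fixed labor force, u_{t+1} = u_t + s·(1−u_t) − f·u_t = u_t·(1−s−f) + s.
Here 1−s−f = 0.854 and s = 0.021.
u_1 = 0.082200 × 0.854 + 0.021 = 0.091199.
u_2 = 0.091199 × 0.854 + 0.021 = 0.098884.
u_3 = 0.098884 × 0.854 + 0.021 = 0.105447.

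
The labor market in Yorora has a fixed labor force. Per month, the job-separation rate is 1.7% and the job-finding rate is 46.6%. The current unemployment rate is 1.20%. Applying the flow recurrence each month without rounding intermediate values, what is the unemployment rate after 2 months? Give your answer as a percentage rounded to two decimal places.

Unemployment rate after two months ≈ 2.90%.

With a fixed labor force, u_{t+1} = u_t + s·(1−u_t) − f·u_t = u_t·(1−s−f) + s.
Here 1−s−f = 0.517 and s = 0.017.
u_1 = 0.012000 × 0.517 + 0.017 = 0.023204.
u_2 = 0.023204 × 0.517 + 0.017 = 0.028996.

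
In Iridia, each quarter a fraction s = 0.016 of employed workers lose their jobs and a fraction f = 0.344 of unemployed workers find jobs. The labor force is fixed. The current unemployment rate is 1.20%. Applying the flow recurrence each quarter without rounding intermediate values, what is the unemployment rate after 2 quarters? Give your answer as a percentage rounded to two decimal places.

With a fixed labor force, u_{t+1} = u_t + s·(1−u_t) − f·u_t = u_t·(1−s−f) + s.
Here 1−s−f = 0.640 and s = 0.016.
u_1 = 0.012000 × 0.640 + 0.016 = 0.023680.
u_2 = 0.023680 × 0.640 + 0.016 = 0.031155.

Unemployment rate after two quarters ≈ 3.12%.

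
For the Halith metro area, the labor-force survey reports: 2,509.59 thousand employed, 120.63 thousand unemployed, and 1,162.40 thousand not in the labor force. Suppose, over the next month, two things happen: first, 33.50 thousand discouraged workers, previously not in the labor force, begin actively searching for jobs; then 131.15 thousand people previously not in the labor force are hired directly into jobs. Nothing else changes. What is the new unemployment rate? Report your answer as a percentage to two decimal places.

New unemployment rate ≈ 5.51%.

Initially, labor force = 2,509.59 + 120.63 = 2,630.22 thousand, so u = 120.63/2,630.22 = 4.59%.
After the first change, unemployed and labor force both rise by 33.50 → E = 2,509.59, U = 154.13, labor force = 2,663.72 thousand.
After the second change, employed and labor force both rise by 131.15; unemployed unchanged → E = 2,640.74, U = 154.13, labor force = 2,794.87 thousand.
New unemployment rate = 154.13 / 2,794.87 = 5.51%.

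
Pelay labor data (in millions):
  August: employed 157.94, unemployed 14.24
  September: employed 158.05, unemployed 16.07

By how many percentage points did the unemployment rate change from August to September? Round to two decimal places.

The unemployment rate changed by +0.96 percentage points.

August: labor force = 157.94 + 14.24 = 172.18; u = 14.24/172.18 = 8.27%.
September: labor force = 158.05 + 16.07 = 174.12; u = 16.07/174.12 = 9.23%.
Change = 9.23% − 8.27% = +0.96 pp.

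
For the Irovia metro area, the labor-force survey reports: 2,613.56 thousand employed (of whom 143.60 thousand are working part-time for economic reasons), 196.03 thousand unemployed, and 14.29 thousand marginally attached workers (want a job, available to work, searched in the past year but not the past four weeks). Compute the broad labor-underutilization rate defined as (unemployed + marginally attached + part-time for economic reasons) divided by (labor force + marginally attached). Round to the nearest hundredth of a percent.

Broad underutilization rate ≈ 12.53%.

Labor force = 2,613.56 + 196.03 = 2,809.59 thousand.
Numerator = 196.03 + 14.29 + 143.60 = 353.92 thousand.
Denominator = 2,809.59 + 14.29 = 2,823.88 thousand.
Broad rate = 353.92 / 2,823.88 = 12.53%.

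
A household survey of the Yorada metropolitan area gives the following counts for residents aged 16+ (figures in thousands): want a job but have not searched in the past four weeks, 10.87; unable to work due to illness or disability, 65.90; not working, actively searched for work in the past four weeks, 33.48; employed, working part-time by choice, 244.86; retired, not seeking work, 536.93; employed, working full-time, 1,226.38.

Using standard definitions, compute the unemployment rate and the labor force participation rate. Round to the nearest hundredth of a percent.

Unemployment rate ≈ 2.22%; labor force participation rate ≈ 71.03%.

Employed = 244.86 + 1,226.38 = 1,471.24 thousand.
Unemployed = 33.48 thousand.
Labor force = 1,471.24 + 33.48 = 1,504.72 thousand.
Not in labor force = 10.87 + 65.90 + 536.93 = 613.70 thousand (those not working and not actively searching are outside the labor force — including those who want a job but have given up searching).
Civilian working-age population = 1,504.72 + 613.70 = 2,118.42 thousand.
Unemployment rate = 33.48 / 1,504.72 = 2.22%.
Labor force participation rate = 1,504.72 / 2,118.42 = 71.03%.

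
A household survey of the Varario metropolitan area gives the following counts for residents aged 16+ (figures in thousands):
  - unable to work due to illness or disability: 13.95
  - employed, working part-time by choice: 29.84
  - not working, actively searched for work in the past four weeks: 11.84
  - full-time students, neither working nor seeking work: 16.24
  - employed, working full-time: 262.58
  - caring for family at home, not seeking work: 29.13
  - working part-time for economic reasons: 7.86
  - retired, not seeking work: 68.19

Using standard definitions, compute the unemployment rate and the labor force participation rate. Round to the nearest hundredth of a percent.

Unemployment rate ≈ 3.79%; labor force participation rate ≈ 71.00%.

Employed = 29.84 + 262.58 + 7.86 = 300.28 thousand (anyone who worked, including part-time for economic reasons, counts as employed).
Unemployed = 11.84 thousand.
Labor force = 300.28 + 11.84 = 312.12 thousand.
Not in labor force = 13.95 + 16.24 + 29.13 + 68.19 = 127.51 thousand (those not working and not actively searching are outside the labor force).
Civilian working-age population = 312.12 + 127.51 = 439.63 thousand.
Unemployment rate = 11.84 / 312.12 = 3.79%.
Labor force participation rate = 312.12 / 439.63 = 71.00%.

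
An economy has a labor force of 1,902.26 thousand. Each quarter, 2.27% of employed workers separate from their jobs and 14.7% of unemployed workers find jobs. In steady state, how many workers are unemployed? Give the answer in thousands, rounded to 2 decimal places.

About 254.46 thousand are unemployed in steady state.

Steady-state unemployment rate u* = s/(s+f) = 2.27/(2.27+14.7) = 0.133765.
Unemployed = u* × labor force = 0.133765 × 1,902.26 ≈ 254.46 thousand.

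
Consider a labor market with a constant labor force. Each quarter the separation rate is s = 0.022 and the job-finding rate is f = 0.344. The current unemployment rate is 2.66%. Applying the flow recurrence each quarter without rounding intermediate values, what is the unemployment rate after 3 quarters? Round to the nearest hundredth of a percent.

Unemployment rate after three quarters ≈ 5.16%.

With a fixed labor force, u_{t+1} = u_t + s·(1−u_t) − f·u_t = u_t·(1−s−f) + s.
Here 1−s−f = 0.634 and s = 0.022.
u_1 = 0.026600 × 0.634 + 0.022 = 0.038864.
u_2 = 0.038864 × 0.634 + 0.022 = 0.046640.
u_3 = 0.046640 × 0.634 + 0.022 = 0.051570.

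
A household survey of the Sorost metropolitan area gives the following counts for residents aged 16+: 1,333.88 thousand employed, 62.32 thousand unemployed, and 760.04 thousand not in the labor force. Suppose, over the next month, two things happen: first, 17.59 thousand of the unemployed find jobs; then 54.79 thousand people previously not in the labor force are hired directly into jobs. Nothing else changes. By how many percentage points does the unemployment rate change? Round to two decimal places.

Initially, labor force = 1,333.88 + 62.32 = 1,396.20 thousand, so u = 62.32/1,396.20 = 4.46%.
After the first change, unemployed falls and employed rises by 17.59; labor force unchanged → E = 1,351.47, U = 44.73, labor force = 1,396.20 thousand.
After the second change, employed and labor force both rise by 54.79; unemployed unchanged → E = 1,406.26, U = 44.73, labor force = 1,450.99 thousand.
New unemployment rate = 44.73 / 1,450.99 = 3.08%.
Change = 3.08% − 4.46% = −1.38 percentage points.

The unemployment rate changes by −1.38 percentage points.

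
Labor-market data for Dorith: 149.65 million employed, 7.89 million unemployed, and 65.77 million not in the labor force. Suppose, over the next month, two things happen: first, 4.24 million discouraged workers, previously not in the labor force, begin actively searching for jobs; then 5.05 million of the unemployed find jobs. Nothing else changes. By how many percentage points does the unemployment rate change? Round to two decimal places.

The unemployment rate changes by −0.63 percentage points.

Initially, labor force = 149.65 + 7.89 = 157.54 million, so u = 7.89/157.54 = 5.01%.
After the first change, unemployed and labor force both rise by 4.24 → E = 149.65, U = 12.13, labor force = 161.78 million.
After the second change, unemployed falls and employed rises by 5.05; labor force unchanged → E = 154.70, U = 7.08, labor force = 161.78 million.
New unemployment rate = 7.08 / 161.78 = 4.38%.
Change = 4.38% − 5.01% = −0.63 percentage points.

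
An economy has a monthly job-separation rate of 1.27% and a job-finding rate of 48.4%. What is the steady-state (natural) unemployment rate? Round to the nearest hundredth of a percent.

At steady state the flows balance: s·E = f·U, so U/(E+U) = s/(s+f).
u* = 1.27 / (1.27 + 48.4) = 1.27 / 49.67 = 2.56%.

Steady-state unemployment rate ≈ 2.56%.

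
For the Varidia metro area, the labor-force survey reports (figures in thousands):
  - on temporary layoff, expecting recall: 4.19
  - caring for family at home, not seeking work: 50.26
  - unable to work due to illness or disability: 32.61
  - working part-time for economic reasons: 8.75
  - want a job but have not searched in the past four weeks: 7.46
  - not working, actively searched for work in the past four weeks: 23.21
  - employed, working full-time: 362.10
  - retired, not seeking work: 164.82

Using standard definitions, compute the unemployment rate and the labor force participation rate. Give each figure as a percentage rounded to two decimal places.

Unemployment rate ≈ 6.88%; labor force participation rate ≈ 60.95%.

Employed = 8.75 + 362.10 = 370.85 thousand (anyone who worked, including part-time for economic reasons, counts as employed).
Unemployed = 4.19 + 23.21 = 27.40 thousand (jobless and actively searching, or on temporary layoff).
Labor force = 370.85 + 27.40 = 398.25 thousand.
Not in labor force = 50.26 + 32.61 + 7.46 + 164.82 = 255.15 thousand (those not working and not actively searching are outside the labor force — including those who want a job but have given up searching).
Civilian working-age population = 398.25 + 255.15 = 653.40 thousand.
Unemployment rate = 27.40 / 398.25 = 6.88%.
Labor force participation rate = 398.25 / 653.40 = 60.95%.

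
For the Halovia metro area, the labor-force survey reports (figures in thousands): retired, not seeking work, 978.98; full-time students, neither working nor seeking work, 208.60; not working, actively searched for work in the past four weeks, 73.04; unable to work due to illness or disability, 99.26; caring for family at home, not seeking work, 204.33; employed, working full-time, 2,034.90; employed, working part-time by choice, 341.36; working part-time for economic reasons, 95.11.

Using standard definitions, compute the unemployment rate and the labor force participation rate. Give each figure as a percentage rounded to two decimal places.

Unemployment rate ≈ 2.87%; labor force participation rate ≈ 63.05%.

Employed = 2,034.90 + 341.36 + 95.11 = 2,471.37 thousand (anyone who worked, including part-time for economic reasons, counts as employed).
Unemployed = 73.04 thousand.
Labor force = 2,471.37 + 73.04 = 2,544.41 thousand.
Not in labor force = 978.98 + 208.60 + 99.26 + 204.33 = 1,491.17 thousand (those not working and not actively searching are outside the labor force).
Civilian working-age population = 2,544.41 + 1,491.17 = 4,035.58 thousand.
Unemployment rate = 73.04 / 2,544.41 = 2.87%.
Labor force participation rate = 2,544.41 / 4,035.58 = 63.05%.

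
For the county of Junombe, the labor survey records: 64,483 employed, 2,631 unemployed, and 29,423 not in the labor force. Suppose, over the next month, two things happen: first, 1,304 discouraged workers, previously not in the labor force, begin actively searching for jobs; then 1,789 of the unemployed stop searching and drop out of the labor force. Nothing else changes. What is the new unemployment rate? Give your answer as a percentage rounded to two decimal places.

Initially, labor force = 64,483 + 2,631 = 67,114, so u = 2,631/67,114 = 3.92%.
After the first change, unemployed and labor force both rise by 1,304 → E = 64,483, U = 3,935, labor force = 68,418.
After the second change, unemployed and labor force both fall by 1,789 → E = 64,483, U = 2,146, labor force = 66,629.
New unemployment rate = 2,146 / 66,629 = 3.22%.

New unemployment rate ≈ 3.22%.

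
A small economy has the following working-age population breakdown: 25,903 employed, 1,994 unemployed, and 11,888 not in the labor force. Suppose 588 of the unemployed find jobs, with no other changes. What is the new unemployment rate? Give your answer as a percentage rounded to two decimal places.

New unemployment rate ≈ 5.04%.

Initially, labor force = 25,903 + 1,994 = 27,897, so u = 1,994/27,897 = 7.15%.
After the change, unemployed falls and employed rises by 588; labor force unchanged → E = 26,491, U = 1,406, labor force = 27,897.
New unemployment rate = 1,406 / 27,897 = 5.04%.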